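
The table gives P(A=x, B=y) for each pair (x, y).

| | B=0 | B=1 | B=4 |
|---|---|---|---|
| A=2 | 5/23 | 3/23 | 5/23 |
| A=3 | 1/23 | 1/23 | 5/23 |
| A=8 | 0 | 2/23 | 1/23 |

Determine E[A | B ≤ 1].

P(B ≤ 1) = 12/23.
Σ A·P over the event = 2·(5/23) + 2·(3/23) + 3·(1/23) + 3·(1/23) + 8·(2/23) = 38/23.
E[A | B ≤ 1] = (38/23) / (12/23) = 19/6.

19/6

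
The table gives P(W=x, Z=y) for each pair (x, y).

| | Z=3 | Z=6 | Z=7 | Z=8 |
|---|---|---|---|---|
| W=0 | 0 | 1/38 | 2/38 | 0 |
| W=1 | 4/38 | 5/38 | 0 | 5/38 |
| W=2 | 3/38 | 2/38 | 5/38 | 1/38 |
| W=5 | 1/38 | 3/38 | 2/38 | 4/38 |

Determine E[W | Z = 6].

P(Z = 6) = 11/38.
Σ W·P over the event = 0·(1/38) + 1·(5/38) + 2·(2/38) + 5·(3/38) = 12/19.
E[W | Z = 6] = (12/19) / (11/38) = 24/11.

24/11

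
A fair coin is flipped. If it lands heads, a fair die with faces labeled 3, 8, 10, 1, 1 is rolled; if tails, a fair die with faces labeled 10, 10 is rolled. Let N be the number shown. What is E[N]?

73/10

E[N | heads] = (3+8+10+1+1)/5 = 23/5.
E[N | tails] = (10+10)/2 = 10.
By the law of total expectation,
E[N] = (1/2)·(23/5) + (1/2)·(10) = 73/10.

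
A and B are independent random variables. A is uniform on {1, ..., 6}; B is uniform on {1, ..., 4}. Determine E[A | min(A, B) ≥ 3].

9/2

P(min(A, B) ≥ 3) = 1/3.
Summing A·P(x,y) over outcomes with min(A, B) ≥ 3 gives 3/2.
E[A | min(A, B) ≥ 3] = (3/2) / (1/3) = 9/2.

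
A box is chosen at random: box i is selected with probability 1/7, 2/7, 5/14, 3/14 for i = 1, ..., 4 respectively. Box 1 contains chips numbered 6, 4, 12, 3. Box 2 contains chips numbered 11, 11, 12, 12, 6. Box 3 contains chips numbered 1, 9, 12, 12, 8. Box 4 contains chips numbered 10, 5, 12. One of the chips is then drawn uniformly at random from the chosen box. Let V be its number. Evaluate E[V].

E[V | box 1] = (6+4+12+3)/4 = 25/4.
E[V | box 2] = (11+11+12+12+6)/5 = 52/5.
E[V | box 3] = (1+9+12+12+8)/5 = 42/5.
E[V | box 4] = (10+5+12)/3 = 9.
By the law of total expectation,
E[V] = (1/7)·(25/4) + (2/7)·(52/5) + (5/14)·(42/5) + (3/14)·(9) = 1231/140.

1231/140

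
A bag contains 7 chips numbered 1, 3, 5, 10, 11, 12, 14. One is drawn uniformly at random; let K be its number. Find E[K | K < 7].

3

P(K < 7) = 3/7.
Σ over the event: 1·1/7 + 3·1/7 + 5·1/7 = 9/7.
E[K | K < 7] = (9/7) / (3/7) = 3.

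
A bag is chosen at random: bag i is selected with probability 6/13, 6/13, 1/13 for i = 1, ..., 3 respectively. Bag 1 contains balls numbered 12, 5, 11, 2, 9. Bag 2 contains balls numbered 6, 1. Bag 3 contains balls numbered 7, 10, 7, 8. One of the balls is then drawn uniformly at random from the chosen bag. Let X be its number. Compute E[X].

379/65

E[X | bag 1] = (12+5+11+2+9)/5 = 39/5.
E[X | bag 2] = (6+1)/2 = 7/2.
E[X | bag 3] = (7+10+7+8)/4 = 8.
By the law of total expectation,
E[X] = (6/13)·(39/5) + (6/13)·(7/2) + (1/13)·(8) = 379/65.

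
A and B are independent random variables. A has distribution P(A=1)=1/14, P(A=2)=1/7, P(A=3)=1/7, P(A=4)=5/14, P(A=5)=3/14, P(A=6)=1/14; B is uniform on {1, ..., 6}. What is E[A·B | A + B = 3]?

2

P(A + B = 3) = 1/28.
Summing AB·P(x,y) over outcomes with A + B = 3 gives 1/14.
E[A·B | A + B = 3] = (1/14) / (1/28) = 2.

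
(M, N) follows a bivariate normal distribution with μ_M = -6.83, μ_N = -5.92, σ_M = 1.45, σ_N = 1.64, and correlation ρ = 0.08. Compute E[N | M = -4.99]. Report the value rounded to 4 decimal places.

-5.7535

The regression of N on M has slope ρ·σ_N/σ_M and passes through (μ_M, μ_N).
E[N | M=-4.99] = -5.92 + (0.08)·(1.64/1.45)·(-4.99 − (-6.83)) = -5.92 + (0.090483)·(1.84) = -5.7535.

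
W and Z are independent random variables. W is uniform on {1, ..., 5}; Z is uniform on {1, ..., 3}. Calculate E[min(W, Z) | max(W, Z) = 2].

P(max(W, Z) = 2) = 1/5.
Summing min(W,Z)·P(x,y) over outcomes with max(W, Z) = 2 gives 4/15.
E[min(W, Z) | max(W, Z) = 2] = (4/15) / (1/5) = 4/3.

4/3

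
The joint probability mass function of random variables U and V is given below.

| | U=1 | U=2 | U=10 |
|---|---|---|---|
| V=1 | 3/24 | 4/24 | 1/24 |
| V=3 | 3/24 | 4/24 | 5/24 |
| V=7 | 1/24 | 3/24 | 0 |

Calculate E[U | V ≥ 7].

P(V ≥ 7) = 1/6.
Σ U·P over the event = 1·(1/24) + 2·(3/24) = 7/24.
E[U | V ≥ 7] = (7/24) / (1/6) = 7/4.

7/4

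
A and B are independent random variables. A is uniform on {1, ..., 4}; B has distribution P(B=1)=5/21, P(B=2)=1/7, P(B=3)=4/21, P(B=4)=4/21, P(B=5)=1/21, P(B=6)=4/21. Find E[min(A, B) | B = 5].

P(B = 5) = 1/21.
Summing min(A,B)·P(x,y) over outcomes with B = 5 gives 5/42.
E[min(A, B) | B = 5] = (5/42) / (1/21) = 5/2.

5/2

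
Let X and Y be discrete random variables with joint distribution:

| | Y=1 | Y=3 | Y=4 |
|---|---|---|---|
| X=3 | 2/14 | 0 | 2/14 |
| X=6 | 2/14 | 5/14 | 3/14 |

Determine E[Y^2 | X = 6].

19/2

P(X = 6) = 5/7.
Summing Y^2·P(X=x,Y=y) over the conditioning event gives 95/14.
E[Y^2 | X = 6] = (95/14) / (5/7) = 19/2.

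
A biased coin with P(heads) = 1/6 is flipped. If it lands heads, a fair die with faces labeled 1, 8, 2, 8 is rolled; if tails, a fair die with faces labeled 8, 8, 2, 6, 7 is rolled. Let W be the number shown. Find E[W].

E[W | heads] = (1+8+2+8)/4 = 19/4.
E[W | tails] = (8+8+2+6+7)/5 = 31/5.
By the law of total expectation,
E[W] = (1/6)·(19/4) + (5/6)·(31/5) = 143/24.

143/24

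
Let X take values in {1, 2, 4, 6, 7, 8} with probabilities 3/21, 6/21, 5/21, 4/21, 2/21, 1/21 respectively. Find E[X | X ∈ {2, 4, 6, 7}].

P(X ∈ {2, 4, 6, 7}) = 17/21.
Σ over the event: 2·2/7 + 4·5/21 + 6·4/21 + 7·2/21 = 10/3.
E[X | X ∈ {2, 4, 6, 7}] = (10/3) / (17/21) = 70/17.

70/17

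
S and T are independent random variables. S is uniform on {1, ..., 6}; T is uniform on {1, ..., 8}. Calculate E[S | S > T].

P(S > T) = 5/16.
Summing S·P(x,y) over outcomes with S > T gives 35/24.
E[S | S > T] = (35/24) / (5/16) = 14/3.

14/3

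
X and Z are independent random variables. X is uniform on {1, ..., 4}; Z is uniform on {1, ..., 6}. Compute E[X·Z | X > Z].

35/6

Outcomes with X > Z: (2,1), (3,1), (3,2), (4,1), (4,2), (4,3), each with probability 1/24.
E[X·Z | X > Z] = (2 + 3 + 6 + 4 + 8 + 12) / 6 = 35/6.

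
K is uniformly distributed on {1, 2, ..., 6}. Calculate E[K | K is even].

Given K is even, K is equally likely to be any of {2, 4, 6}.
E[K | K is even] = (2 + 4 + 6) / 3 = 4.

4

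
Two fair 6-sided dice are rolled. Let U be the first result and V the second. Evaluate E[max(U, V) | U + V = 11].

6

Outcomes with U + V = 11: (5,6), (6,5), each with probability 1/36.
E[max(U, V) | U + V = 11] = (6 + 6) / 2 = 6.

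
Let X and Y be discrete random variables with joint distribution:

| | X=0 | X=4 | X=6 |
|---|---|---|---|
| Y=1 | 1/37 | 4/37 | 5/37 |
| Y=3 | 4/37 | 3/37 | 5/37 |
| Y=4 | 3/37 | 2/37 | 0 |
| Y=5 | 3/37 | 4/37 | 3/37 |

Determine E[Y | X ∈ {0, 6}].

25/8

P(X ∈ {0, 6}) = 24/37.
Σ Y·P over the event = 1·(1/37) + 3·(4/37) + 4·(3/37) + 5·(3/37) + 1·(5/37) + 3·(5/37) + 5·(3/37) = 75/37.
E[Y | X ∈ {0, 6}] = (75/37) / (24/37) = 25/8.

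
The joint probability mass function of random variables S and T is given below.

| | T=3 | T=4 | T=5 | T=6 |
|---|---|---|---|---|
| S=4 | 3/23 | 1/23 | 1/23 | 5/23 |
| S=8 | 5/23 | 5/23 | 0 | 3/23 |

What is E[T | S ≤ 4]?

24/5

P(S ≤ 4) = 10/23.
Σ T·P over the event = 3·(3/23) + 4·(1/23) + 5·(1/23) + 6·(5/23) = 48/23.
E[T | S ≤ 4] = (48/23) / (10/23) = 24/5.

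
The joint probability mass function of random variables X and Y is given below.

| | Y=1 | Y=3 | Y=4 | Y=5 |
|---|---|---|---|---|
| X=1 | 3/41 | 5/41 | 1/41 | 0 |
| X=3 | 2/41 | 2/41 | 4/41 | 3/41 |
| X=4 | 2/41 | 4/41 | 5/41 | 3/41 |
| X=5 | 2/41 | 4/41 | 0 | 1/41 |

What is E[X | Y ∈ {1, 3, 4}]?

P(Y ∈ {1, 3, 4}) = 34/41.
Summing X·P(X=x,Y=y) over the conditioning event gives 107/41.
E[X | Y ∈ {1, 3, 4}] = (107/41) / (34/41) = 107/34.

107/34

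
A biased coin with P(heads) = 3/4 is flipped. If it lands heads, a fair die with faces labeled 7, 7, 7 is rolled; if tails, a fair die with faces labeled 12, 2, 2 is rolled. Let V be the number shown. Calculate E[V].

E[V | heads] = (7+7+7)/3 = 7.
E[V | tails] = (12+2+2)/3 = 16/3.
By the law of total expectation,
E[V] = (3/4)·(7) + (1/4)·(16/3) = 79/12.

79/12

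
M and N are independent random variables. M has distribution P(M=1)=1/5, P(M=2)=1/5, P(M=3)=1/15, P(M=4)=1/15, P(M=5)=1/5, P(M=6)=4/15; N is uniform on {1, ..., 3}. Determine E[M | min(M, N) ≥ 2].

P(min(M, N) ≥ 2) = 8/15.
Summing M·P(x,y) over outcomes with min(M, N) ≥ 2 gives 104/45.
E[M | min(M, N) ≥ 2] = (104/45) / (8/15) = 13/3.

13/3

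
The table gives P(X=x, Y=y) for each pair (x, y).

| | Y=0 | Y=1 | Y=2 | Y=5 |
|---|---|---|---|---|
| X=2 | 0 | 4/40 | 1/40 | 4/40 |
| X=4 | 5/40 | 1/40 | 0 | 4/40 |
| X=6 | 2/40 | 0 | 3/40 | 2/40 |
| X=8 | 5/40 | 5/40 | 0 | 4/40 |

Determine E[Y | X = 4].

P(X = 4) = 1/4.
Σ Y·P over the event = 0·(5/40) + 1·(1/40) + 5·(4/40) = 21/40.
E[Y | X = 4] = (21/40) / (1/4) = 21/10.

21/10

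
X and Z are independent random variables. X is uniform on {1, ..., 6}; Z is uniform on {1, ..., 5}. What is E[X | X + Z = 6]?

3

Outcomes with X + Z = 6: (1,5), (2,4), (3,3), (4,2), (5,1), each with probability 1/30.
E[X | X + Z = 6] = (1 + 2 + 3 + 4 + 5) / 5 = 3.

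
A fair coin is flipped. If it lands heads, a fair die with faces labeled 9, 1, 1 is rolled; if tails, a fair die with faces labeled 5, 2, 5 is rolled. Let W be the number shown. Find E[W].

E[W | heads] = (9+1+1)/3 = 11/3.
E[W | tails] = (5+2+5)/3 = 4.
E[W] = (1/2)·(11/3) + (1/2)·(4) = 23/6.

23/6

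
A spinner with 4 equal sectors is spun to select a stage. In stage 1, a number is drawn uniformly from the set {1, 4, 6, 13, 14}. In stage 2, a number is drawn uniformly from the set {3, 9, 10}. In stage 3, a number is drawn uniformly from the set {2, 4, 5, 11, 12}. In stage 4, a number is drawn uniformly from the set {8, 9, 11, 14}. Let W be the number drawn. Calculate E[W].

967/120

E[W | stage 1] = (1+4+6+13+14)/5 = 38/5.
E[W | stage 2] = (3+9+10)/3 = 22/3.
E[W | stage 3] = (2+4+5+11+12)/5 = 34/5.
E[W | stage 4] = (8+9+11+14)/4 = 21/2.
By the law of total expectation,
E[W] = (1/4)·(38/5) + (1/4)·(22/3) + (1/4)·(34/5) + (1/4)·(21/2) = 967/120.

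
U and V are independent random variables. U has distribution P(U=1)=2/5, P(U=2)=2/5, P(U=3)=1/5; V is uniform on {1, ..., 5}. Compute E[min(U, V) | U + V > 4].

27/14

P(U + V > 4) = 14/25.
Summing min(U,V)·P(x,y) over outcomes with U + V > 4 gives 27/25.
E[min(U, V) | U + V > 4] = (27/25) / (14/25) = 27/14.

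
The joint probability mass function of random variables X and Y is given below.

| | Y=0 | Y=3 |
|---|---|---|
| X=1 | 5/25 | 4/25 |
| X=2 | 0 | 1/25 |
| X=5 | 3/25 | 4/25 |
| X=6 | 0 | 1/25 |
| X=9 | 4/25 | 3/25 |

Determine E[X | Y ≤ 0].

P(Y ≤ 0) = 12/25.
Σ X·P over the event = 1·(5/25) + 5·(3/25) + 9·(4/25) = 56/25.
E[X | Y ≤ 0] = (56/25) / (12/25) = 14/3.

14/3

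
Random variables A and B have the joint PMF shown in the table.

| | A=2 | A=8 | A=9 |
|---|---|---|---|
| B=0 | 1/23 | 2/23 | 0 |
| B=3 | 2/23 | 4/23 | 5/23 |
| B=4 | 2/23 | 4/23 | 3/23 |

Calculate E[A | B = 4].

7

P(B = 4) = 9/23.
Σ A·P over the event = 2·(2/23) + 8·(4/23) + 9·(3/23) = 63/23.
E[A | B = 4] = (63/23) / (9/23) = 7.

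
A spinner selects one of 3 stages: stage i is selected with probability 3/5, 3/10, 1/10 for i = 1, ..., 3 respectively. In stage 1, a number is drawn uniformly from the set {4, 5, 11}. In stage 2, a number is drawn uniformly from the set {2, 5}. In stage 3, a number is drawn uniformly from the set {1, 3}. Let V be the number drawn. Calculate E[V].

21/4

E[V | stage 1] = (4+5+11)/3 = 20/3.
E[V | stage 2] = (2+5)/2 = 7/2.
E[V | stage 3] = (1+3)/2 = 2.
E[V] = (3/5)·(20/3) + (3/10)·(7/2) + (1/10)·(2) = 21/4.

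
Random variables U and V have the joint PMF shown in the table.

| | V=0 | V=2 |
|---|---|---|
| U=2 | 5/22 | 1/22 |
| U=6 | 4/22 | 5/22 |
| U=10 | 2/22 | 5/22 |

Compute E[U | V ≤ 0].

P(V ≤ 0) = 1/2.
Σ U·P over the event = 2·(5/22) + 6·(4/22) + 10·(2/22) = 27/11.
E[U | V ≤ 0] = (27/11) / (1/2) = 54/11.

54/11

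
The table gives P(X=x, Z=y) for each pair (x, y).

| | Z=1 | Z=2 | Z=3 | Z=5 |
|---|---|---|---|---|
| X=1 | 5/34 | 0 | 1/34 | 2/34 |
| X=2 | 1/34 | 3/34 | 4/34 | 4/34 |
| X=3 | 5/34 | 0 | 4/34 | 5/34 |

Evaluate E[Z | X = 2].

P(X = 2) = 6/17.
Σ Z·P over the event = 1·(1/34) + 2·(3/34) + 3·(4/34) + 5·(4/34) = 39/34.
E[Z | X = 2] = (39/34) / (6/17) = 13/4.

13/4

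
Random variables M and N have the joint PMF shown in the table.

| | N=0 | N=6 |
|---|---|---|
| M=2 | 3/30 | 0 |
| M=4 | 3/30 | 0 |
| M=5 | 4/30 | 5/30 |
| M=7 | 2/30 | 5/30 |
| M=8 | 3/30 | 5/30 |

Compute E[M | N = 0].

P(N = 0) = 1/2.
Σ M·P over the event = 2·(3/30) + 4·(3/30) + 5·(4/30) + 7·(2/30) + 8·(3/30) = 38/15.
E[M | N = 0] = (38/15) / (1/2) = 76/15.

76/15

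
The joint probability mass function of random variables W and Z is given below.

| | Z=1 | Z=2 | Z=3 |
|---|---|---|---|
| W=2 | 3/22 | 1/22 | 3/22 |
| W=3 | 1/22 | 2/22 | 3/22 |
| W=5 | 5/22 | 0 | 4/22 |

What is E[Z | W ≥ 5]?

17/9

P(W ≥ 5) = 9/22.
Summing Z·P(W=x,Z=y) over the conditioning event gives 17/22.
E[Z | W ≥ 5] = (17/22) / (9/22) = 17/9.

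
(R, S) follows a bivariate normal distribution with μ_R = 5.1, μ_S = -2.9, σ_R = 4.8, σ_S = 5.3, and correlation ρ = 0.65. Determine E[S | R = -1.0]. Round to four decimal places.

For a bivariate normal, E[S | R=x] = μ_S + ρ·(σ_S/σ_R)·(x − μ_R).
E[S | R=-1.0] = -2.9 + (0.65)·(5.3/4.8)·(-1.0 − (5.1)) = -2.9 + (0.71771)·(-6.1) = -7.2780.

-7.2780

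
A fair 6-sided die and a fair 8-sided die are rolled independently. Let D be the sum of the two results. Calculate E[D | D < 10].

P(D < 10) = 11/16.
Σ over the event: 2·1/48 + 3·1/24 + 4·1/16 + 5·1/12 + 6·5/48 + 7·1/8 + 8·1/8 + 9·1/8 = 107/24.
E[D | D < 10] = (107/24) / (11/16) = 214/33.

214/33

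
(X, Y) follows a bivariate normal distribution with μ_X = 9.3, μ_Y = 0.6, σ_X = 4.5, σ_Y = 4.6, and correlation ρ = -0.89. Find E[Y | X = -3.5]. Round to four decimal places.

12.2452

The regression of Y on X has slope ρ·σ_Y/σ_X and passes through (μ_X, μ_Y).
E[Y | X=-3.5] = 0.6 + (-0.89)·(4.6/4.5)·(-3.5 − (9.3)) = 0.6 + (-0.90978)·(-12.8) = 12.2452.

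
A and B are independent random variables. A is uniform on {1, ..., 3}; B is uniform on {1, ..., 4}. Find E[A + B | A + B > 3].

46/9

P(A + B > 3) = 3/4.
Summing (A+B)·P(x,y) over outcomes with A + B > 3 gives 23/6.
E[A + B | A + B > 3] = (23/6) / (3/4) = 46/9.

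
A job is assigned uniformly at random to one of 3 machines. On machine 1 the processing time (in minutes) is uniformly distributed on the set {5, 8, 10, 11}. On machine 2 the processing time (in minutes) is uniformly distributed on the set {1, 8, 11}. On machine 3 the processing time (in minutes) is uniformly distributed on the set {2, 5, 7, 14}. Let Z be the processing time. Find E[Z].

E[Z | machine 1] = (5+8+10+11)/4 = 17/2.
E[Z | machine 2] = (1+8+11)/3 = 20/3.
E[Z | machine 3] = (2+5+7+14)/4 = 7.
By the law of total expectation,
E[Z] = (1/3)·(17/2) + (1/3)·(20/3) + (1/3)·(7) = 133/18.

133/18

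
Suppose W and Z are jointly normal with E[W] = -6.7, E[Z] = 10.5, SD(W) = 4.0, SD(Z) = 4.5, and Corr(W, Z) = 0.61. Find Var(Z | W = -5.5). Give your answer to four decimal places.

For a bivariate normal, Var(Z | W=x) = σ_Z²(1 − ρ²).
Var(Z | W=-5.5) = (4.5)²·(1 − (0.61)²) = 20.25·0.6279 = 12.7150.

12.7150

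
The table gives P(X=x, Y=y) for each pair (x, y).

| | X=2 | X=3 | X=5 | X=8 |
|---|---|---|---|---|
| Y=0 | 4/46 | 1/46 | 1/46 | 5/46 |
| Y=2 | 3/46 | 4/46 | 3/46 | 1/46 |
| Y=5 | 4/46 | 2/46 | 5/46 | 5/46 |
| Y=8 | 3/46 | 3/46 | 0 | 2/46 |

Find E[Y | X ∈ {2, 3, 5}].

41/11

P(X ∈ {2, 3, 5}) = 33/46.
Summing Y·P(X=x,Y=y) over the conditioning event gives 123/46.
E[Y | X ∈ {2, 3, 5}] = (123/46) / (33/46) = 41/11.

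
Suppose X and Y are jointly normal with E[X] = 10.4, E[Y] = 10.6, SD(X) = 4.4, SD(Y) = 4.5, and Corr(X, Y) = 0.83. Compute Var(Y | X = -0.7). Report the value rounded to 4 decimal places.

Var(Y | X=x) = (1 − ρ²)·σ_Y².
Var(Y | X=-0.7) = (4.5)²·(1 − (0.83)²) = 20.25·0.3111 = 6.2998.

6.2998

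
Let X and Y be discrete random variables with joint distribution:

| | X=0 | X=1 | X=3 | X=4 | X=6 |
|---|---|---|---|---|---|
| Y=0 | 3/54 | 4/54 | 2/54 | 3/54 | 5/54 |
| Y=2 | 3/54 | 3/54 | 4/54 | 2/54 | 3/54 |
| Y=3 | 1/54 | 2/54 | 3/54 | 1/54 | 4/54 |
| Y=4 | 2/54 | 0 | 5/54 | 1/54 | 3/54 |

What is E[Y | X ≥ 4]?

41/22

P(X ≥ 4) = 11/27.
Σ Y·P over the event = 0·(3/54) + 2·(2/54) + 3·(1/54) + 4·(1/54) + 0·(5/54) + 2·(3/54) + 3·(4/54) + 4·(3/54) = 41/54.
E[Y | X ≥ 4] = (41/54) / (11/27) = 41/22.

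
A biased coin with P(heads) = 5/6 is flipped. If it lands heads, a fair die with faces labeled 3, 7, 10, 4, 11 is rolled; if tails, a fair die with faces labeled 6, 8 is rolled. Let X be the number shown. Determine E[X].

E[X | heads] = (3+7+10+4+11)/5 = 7.
E[X | tails] = (6+8)/2 = 7.
By the law of total expectation,
E[X] = (5/6)·(7) + (1/6)·(7) = 7.

7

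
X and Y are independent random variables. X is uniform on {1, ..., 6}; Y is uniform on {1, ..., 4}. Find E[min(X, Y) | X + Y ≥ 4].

47/21

P(X + Y ≥ 4) = 7/8.
Summing min(X,Y)·P(x,y) over outcomes with X + Y ≥ 4 gives 47/24.
E[min(X, Y) | X + Y ≥ 4] = (47/24) / (7/8) = 47/21.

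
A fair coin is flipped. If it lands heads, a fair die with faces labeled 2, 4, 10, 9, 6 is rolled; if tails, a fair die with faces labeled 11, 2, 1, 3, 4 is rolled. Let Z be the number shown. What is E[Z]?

E[Z | heads] = (2+4+10+9+6)/5 = 31/5.
E[Z | tails] = (11+2+1+3+4)/5 = 21/5.
By the law of total expectation,
E[Z] = (1/2)·(31/5) + (1/2)·(21/5) = 26/5.

26/5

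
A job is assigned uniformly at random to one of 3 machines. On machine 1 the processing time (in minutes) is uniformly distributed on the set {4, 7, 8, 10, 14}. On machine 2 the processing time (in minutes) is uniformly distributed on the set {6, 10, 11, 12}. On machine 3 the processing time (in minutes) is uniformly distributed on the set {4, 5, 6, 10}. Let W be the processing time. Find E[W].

E[W | machine 1] = (4+7+8+10+14)/5 = 43/5.
E[W | machine 2] = (6+10+11+12)/4 = 39/4.
E[W | machine 3] = (4+5+6+10)/4 = 25/4.
E[W] = (1/3)·(43/5) + (1/3)·(39/4) + (1/3)·(25/4) = 41/5.

41/5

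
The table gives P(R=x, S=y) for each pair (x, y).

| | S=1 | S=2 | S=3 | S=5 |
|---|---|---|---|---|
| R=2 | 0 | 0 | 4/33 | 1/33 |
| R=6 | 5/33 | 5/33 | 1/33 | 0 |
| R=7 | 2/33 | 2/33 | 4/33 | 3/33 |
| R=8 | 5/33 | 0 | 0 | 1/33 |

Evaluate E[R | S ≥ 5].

31/5

P(S ≥ 5) = 5/33.
Σ R·P over the event = 2·(1/33) + 7·(3/33) + 8·(1/33) = 31/33.
E[R | S ≥ 5] = (31/33) / (5/33) = 31/5.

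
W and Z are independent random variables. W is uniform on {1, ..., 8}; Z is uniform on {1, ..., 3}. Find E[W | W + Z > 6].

P(W + Z > 6) = 1/2.
Summing W·P(x,y) over outcomes with W + Z > 6 gives 77/24.
E[W | W + Z > 6] = (77/24) / (1/2) = 77/12.

77/12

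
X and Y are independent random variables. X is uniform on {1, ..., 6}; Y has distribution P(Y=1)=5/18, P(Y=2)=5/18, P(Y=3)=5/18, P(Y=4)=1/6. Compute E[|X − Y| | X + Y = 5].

17/9

P(X + Y = 5) = 1/6.
Summing |X−Y|·P(x,y) over outcomes with X + Y = 5 gives 17/54.
E[|X − Y| | X + Y = 5] = (17/54) / (1/6) = 17/9.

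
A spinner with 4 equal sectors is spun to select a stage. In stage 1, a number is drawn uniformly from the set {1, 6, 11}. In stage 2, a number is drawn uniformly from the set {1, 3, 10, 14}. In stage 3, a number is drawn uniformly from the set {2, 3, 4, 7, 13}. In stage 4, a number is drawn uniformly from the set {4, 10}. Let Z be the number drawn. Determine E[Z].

129/20

E[Z | stage 1] = (1+6+11)/3 = 6.
E[Z | stage 2] = (1+3+10+14)/4 = 7.
E[Z | stage 3] = (2+3+4+7+13)/5 = 29/5.
E[Z | stage 4] = (4+10)/2 = 7.
By the law of total expectation,
E[Z] = (1/4)·(6) + (1/4)·(7) + (1/4)·(29/5) + (1/4)·(7) = 129/20.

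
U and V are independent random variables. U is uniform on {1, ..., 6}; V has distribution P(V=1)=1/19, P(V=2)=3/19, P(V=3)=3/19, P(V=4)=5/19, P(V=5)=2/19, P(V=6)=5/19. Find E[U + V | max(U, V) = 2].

24/7

P(max(U, V) = 2) = 7/114.
Summing (U+V)·P(x,y) over outcomes with max(U, V) = 2 gives 4/19.
E[U + V | max(U, V) = 2] = (4/19) / (7/114) = 24/7.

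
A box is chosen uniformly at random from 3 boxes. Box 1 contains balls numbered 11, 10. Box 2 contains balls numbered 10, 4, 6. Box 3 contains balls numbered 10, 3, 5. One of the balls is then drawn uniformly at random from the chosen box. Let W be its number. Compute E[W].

139/18

E[W | box 1] = (11+10)/2 = 21/2.
E[W | box 2] = (10+4+6)/3 = 20/3.
E[W | box 3] = (10+3+5)/3 = 6.
E[W] = (1/3)·(21/2) + (1/3)·(20/3) + (1/3)·(6) = 139/18.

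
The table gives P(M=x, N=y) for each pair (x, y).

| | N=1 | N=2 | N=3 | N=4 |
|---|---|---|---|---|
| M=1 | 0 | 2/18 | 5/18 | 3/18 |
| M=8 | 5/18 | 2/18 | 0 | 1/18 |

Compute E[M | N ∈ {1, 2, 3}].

P(N ∈ {1, 2, 3}) = 7/9.
Σ M·P over the event = 1·(2/18) + 1·(5/18) + 8·(5/18) + 8·(2/18) = 7/2.
E[M | N ∈ {1, 2, 3}] = (7/2) / (7/9) = 9/2.

9/2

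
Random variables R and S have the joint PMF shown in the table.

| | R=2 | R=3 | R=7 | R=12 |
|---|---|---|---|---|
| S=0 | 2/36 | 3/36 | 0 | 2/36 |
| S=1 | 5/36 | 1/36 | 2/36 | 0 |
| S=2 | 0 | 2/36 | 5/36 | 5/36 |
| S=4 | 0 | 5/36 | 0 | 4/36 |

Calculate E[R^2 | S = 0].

323/7

P(S = 0) = 7/36.
Summing R^2·P(R=x,S=y) over the conditioning event gives 323/36.
E[R^2 | S = 0] = (323/36) / (7/36) = 323/7.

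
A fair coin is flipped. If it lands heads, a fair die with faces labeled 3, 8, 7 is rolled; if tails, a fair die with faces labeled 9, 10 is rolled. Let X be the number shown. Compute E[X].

E[X | heads] = (3+8+7)/3 = 6.
E[X | tails] = (9+10)/2 = 19/2.
By the law of total expectation,
E[X] = (1/2)·(6) + (1/2)·(19/2) = 31/4.

31/4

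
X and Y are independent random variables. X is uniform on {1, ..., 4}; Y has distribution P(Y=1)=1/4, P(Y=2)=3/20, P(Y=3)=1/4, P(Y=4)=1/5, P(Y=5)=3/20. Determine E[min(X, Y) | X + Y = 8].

P(X + Y = 8) = 7/80.
Summing min(X,Y)·P(x,y) over outcomes with X + Y = 8 gives 5/16.
E[min(X, Y) | X + Y = 8] = (5/16) / (7/80) = 25/7.

25/7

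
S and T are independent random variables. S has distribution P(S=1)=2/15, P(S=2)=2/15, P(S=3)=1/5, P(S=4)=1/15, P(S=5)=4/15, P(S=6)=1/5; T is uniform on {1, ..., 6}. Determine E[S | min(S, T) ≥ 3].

P(min(S, T) ≥ 3) = 22/45.
Summing S·P(x,y) over outcomes with min(S, T) ≥ 3 gives 34/15.
E[S | min(S, T) ≥ 3] = (34/15) / (22/45) = 51/11.

51/11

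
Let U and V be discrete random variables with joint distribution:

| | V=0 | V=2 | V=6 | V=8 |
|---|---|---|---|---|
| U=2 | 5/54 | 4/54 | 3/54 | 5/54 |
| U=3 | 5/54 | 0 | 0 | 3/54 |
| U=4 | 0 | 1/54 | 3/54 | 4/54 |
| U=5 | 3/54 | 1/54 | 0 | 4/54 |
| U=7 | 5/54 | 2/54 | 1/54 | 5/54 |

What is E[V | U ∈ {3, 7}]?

74/21

P(U ∈ {3, 7}) = 7/18.
Σ V·P over the event = 0·(5/54) + 8·(3/54) + 0·(5/54) + 2·(2/54) + 6·(1/54) + 8·(5/54) = 37/27.
E[V | U ∈ {3, 7}] = (37/27) / (7/18) = 74/21.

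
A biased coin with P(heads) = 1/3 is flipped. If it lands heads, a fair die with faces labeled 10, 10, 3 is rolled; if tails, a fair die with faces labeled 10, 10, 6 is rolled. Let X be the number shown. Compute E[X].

E[X | heads] = (10+10+3)/3 = 23/3.
E[X | tails] = (10+10+6)/3 = 26/3.
E[X] = (1/3)·(23/3) + (2/3)·(26/3) = 25/3.

25/3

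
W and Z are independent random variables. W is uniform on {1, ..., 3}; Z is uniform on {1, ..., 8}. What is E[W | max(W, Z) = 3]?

12/5

Outcomes with max(W, Z) = 3: (1,3), (2,3), (3,1), (3,2), (3,3), each with probability 1/24.
E[W | max(W, Z) = 3] = (1 + 2 + 3 + 3 + 3) / 5 = 12/5.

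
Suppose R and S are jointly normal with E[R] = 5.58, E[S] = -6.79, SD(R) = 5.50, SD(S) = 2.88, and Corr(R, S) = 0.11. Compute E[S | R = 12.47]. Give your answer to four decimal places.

The regression of S on R has slope ρ·σ_S/σ_R and passes through (μ_R, μ_S).
E[S | R=12.47] = -6.79 + (0.11)·(2.88/5.50)·(12.47 − (5.58)) = -6.79 + (0.0576)·(6.89) = -6.3931.

-6.3931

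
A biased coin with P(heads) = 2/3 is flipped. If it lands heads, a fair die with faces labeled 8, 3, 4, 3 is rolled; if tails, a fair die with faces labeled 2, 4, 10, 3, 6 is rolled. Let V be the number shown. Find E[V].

14/3

E[V | heads] = (8+3+4+3)/4 = 9/2.
E[V | tails] = (2+4+10+3+6)/5 = 5.
By the law of total expectation,
E[V] = (2/3)·(9/2) + (1/3)·(5) = 14/3.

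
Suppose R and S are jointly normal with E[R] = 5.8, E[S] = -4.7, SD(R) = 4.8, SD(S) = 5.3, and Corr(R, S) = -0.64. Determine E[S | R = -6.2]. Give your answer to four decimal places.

3.7800

The regression of S on R has slope ρ·σ_S/σ_R and passes through (μ_R, μ_S).
E[S | R=-6.2] = -4.7 + (-0.64)·(5.3/4.8)·(-6.2 − (5.8)) = -4.7 + (-0.70667)·(-12) = 3.7800.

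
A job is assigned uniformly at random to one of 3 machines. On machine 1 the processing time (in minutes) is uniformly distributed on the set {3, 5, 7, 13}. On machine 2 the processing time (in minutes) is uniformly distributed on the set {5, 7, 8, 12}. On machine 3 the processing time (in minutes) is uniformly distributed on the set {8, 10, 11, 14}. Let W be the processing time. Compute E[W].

E[W | machine 1] = (3+5+7+13)/4 = 7.
E[W | machine 2] = (5+7+8+12)/4 = 8.
E[W | machine 3] = (8+10+11+14)/4 = 43/4.
By the law of total expectation,
E[W] = (1/3)·(7) + (1/3)·(8) + (1/3)·(43/4) = 103/12.

103/12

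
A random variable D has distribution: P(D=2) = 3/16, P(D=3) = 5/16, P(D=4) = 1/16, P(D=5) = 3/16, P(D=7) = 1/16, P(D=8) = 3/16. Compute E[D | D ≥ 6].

31/4

P(D ≥ 6) = 1/4.
Σ over the event: 7·1/16 + 8·3/16 = 31/16.
E[D | D ≥ 6] = (31/16) / (1/4) = 31/4.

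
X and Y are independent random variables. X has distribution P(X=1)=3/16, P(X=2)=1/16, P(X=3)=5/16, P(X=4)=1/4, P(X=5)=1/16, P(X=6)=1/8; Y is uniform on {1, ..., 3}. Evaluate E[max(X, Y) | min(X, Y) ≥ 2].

101/26

P(min(X, Y) ≥ 2) = 13/24.
Summing max(X,Y)·P(x,y) over outcomes with min(X, Y) ≥ 2 gives 101/48.
E[max(X, Y) | min(X, Y) ≥ 2] = (101/48) / (13/24) = 101/26.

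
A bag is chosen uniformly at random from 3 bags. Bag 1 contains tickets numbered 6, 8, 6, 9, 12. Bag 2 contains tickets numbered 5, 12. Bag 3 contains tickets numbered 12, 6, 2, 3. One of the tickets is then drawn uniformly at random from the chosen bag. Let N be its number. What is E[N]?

449/60

E[N | bag 1] = (6+8+6+9+12)/5 = 41/5.
E[N | bag 2] = (5+12)/2 = 17/2.
E[N | bag 3] = (12+6+2+3)/4 = 23/4.
By the law of total expectation,
E[N] = (1/3)·(41/5) + (1/3)·(17/2) + (1/3)·(23/4) = 449/60.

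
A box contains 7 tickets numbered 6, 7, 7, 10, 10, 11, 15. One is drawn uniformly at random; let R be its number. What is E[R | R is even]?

P(R is even) = 3/7.
Σ over the event: 6·1/7 + 10·2/7 = 26/7.
E[R | R is even] = (26/7) / (3/7) = 26/3.

26/3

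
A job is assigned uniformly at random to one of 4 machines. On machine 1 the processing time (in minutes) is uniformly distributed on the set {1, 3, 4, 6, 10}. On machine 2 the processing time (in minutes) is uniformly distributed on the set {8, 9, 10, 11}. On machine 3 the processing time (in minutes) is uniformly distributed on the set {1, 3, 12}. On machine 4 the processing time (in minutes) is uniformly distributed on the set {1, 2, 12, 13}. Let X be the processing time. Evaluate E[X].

799/120

E[X | machine 1] = (1+3+4+6+10)/5 = 24/5.
E[X | machine 2] = (8+9+10+11)/4 = 19/2.
E[X | machine 3] = (1+3+12)/3 = 16/3.
E[X | machine 4] = (1+2+12+13)/4 = 7.
E[X] = (1/4)·(24/5) + (1/4)·(19/2) + (1/4)·(16/3) + (1/4)·(7) = 799/120.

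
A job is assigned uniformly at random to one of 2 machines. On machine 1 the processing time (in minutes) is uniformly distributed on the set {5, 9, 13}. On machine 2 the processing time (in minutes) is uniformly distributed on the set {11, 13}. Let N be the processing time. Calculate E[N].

E[N | machine 1] = (5+9+13)/3 = 9.
E[N | machine 2] = (11+13)/2 = 12.
By the law of total expectation,
E[N] = (1/2)·(9) + (1/2)·(12) = 21/2.

21/2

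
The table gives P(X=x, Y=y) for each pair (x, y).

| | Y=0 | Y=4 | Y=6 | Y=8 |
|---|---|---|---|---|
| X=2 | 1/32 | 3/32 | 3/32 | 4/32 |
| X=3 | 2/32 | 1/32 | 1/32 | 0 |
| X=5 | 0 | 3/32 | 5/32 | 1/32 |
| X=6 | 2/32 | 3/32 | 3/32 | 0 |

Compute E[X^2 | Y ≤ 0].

94/5

P(Y ≤ 0) = 5/32.
Summing X^2·P(X=x,Y=y) over the conditioning event gives 47/16.
E[X^2 | Y ≤ 0] = (47/16) / (5/32) = 94/5.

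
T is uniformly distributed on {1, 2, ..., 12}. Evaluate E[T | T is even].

Given T is even, T is equally likely to be any of {2, 4, 6, 8, 10, 12}.
E[T | T is even] = (2 + 4 + 6 + 8 + 10 + 12) / 6 = 7.

7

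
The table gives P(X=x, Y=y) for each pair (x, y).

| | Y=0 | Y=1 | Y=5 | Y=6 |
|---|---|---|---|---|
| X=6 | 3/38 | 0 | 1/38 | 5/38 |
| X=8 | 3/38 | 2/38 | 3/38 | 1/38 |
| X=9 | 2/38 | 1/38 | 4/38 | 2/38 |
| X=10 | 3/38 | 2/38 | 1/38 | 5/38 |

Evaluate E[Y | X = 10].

P(X = 10) = 11/38.
Σ Y·P over the event = 0·(3/38) + 1·(2/38) + 5·(1/38) + 6·(5/38) = 37/38.
E[Y | X = 10] = (37/38) / (11/38) = 37/11.

37/11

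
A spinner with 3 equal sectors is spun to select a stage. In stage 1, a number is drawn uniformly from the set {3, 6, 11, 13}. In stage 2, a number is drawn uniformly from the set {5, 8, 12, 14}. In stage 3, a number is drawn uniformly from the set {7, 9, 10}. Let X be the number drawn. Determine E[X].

80/9

E[X | stage 1] = (3+6+11+13)/4 = 33/4.
E[X | stage 2] = (5+8+12+14)/4 = 39/4.
E[X | stage 3] = (7+9+10)/3 = 26/3.
E[X] = (1/3)·(33/4) + (1/3)·(39/4) + (1/3)·(26/3) = 80/9.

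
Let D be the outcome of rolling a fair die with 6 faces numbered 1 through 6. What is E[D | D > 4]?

Given D > 4, D is equally likely to be any of {5, 6}.
E[D | D > 4] = (5 + 6) / 2 = 11/2.

11/2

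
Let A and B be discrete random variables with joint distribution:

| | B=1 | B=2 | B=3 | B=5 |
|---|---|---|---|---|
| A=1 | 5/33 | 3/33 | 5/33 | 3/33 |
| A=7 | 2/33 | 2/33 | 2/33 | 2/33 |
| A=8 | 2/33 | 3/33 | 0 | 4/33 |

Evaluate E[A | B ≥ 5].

P(B ≥ 5) = 3/11.
Σ A·P over the event = 1·(3/33) + 7·(2/33) + 8·(4/33) = 49/33.
E[A | B ≥ 5] = (49/33) / (3/11) = 49/9.

49/9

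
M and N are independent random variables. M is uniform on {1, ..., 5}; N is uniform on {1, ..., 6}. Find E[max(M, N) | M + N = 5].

Outcomes with M + N = 5: (1,4), (2,3), (3,2), (4,1), each with probability 1/30.
E[max(M, N) | M + N = 5] = (4 + 3 + 3 + 4) / 4 = 7/2.

7/2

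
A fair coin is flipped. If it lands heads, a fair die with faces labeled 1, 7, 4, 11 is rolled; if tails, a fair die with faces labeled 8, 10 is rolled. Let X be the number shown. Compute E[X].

59/8

E[X | heads] = (1+7+4+11)/4 = 23/4.
E[X | tails] = (8+10)/2 = 9.
By the law of total expectation,
E[X] = (1/2)·(23/4) + (1/2)·(9) = 59/8.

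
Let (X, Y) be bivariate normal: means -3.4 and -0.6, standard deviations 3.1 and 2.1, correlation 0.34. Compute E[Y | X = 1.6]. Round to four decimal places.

0.5516

The regression of Y on X has slope ρ·σ_Y/σ_X and passes through (μ_X, μ_Y).
E[Y | X=1.6] = -0.6 + (0.34)·(2.1/3.1)·(1.6 − (-3.4)) = -0.6 + (0.23032)·(5) = 0.5516.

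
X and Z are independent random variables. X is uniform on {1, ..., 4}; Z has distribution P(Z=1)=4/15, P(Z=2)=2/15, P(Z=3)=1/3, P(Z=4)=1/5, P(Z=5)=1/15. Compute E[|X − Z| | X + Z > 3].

P(X + Z > 3) = 5/6.
Summing |X−Z|·P(x,y) over outcomes with X + Z > 3 gives 37/30.
E[|X − Z| | X + Z > 3] = (37/30) / (5/6) = 37/25.

37/25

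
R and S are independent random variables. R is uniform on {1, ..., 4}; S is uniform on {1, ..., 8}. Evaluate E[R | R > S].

10/3

Outcomes with R > S: (2,1), (3,1), (3,2), (4,1), (4,2), (4,3), each with probability 1/32.
E[R | R > S] = (2 + 3 + 3 + 4 + 4 + 4) / 6 = 10/3.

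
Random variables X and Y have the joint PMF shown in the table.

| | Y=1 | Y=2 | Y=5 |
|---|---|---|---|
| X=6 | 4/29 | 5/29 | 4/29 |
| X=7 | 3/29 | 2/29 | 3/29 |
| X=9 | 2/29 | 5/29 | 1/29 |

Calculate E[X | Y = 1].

7

P(Y = 1) = 9/29.
Σ X·P over the event = 6·(4/29) + 7·(3/29) + 9·(2/29) = 63/29.
E[X | Y = 1] = (63/29) / (9/29) = 7.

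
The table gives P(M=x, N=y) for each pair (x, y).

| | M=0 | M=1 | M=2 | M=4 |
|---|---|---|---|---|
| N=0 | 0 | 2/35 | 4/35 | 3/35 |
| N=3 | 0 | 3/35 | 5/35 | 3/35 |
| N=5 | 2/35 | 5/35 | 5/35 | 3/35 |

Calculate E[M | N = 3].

25/11

P(N = 3) = 11/35.
Σ M·P over the event = 1·(3/35) + 2·(5/35) + 4·(3/35) = 5/7.
E[M | N = 3] = (5/7) / (11/35) = 25/11.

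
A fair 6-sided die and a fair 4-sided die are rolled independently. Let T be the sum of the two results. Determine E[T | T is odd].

6

P(T is odd) = 1/2.
Σ over the event: 3·1/12 + 5·1/6 + 7·1/6 + 9·1/12 = 3.
E[T | T is odd] = (3) / (1/2) = 6.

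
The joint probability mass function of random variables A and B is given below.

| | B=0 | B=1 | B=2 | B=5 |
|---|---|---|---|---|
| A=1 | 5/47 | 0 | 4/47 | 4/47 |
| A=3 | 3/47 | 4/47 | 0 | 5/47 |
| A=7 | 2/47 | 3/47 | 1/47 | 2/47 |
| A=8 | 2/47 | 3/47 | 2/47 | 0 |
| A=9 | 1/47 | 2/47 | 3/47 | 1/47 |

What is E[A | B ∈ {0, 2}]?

107/23

P(B ∈ {0, 2}) = 23/47.
Summing A·P(A=x,B=y) over the conditioning event gives 107/47.
E[A | B ∈ {0, 2}] = (107/47) / (23/47) = 107/23.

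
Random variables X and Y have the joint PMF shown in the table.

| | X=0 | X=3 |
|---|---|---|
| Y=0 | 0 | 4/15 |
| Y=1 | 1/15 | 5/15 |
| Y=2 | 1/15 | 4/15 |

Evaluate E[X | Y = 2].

12/5

P(Y = 2) = 1/3.
Σ X·P over the event = 0·(1/15) + 3·(4/15) = 4/5.
E[X | Y = 2] = (4/5) / (1/3) = 12/5.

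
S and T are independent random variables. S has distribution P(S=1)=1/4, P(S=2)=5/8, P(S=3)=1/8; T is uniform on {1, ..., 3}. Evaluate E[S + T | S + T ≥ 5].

P(S + T ≥ 5) = 7/24.
Summing (S+T)·P(x,y) over outcomes with S + T ≥ 5 gives 3/2.
E[S + T | S + T ≥ 5] = (3/2) / (7/24) = 36/7.

36/7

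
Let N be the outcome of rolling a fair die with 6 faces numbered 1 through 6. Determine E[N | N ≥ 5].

11/2

Given N ≥ 5, N is equally likely to be any of {5, 6}.
E[N | N ≥ 5] = (5 + 6) / 2 = 11/2.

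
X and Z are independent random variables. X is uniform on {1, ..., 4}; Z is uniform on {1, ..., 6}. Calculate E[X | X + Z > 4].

P(X + Z > 4) = 3/4.
Summing X·P(x,y) over outcomes with X + Z > 4 gives 25/12.
E[X | X + Z > 4] = (25/12) / (3/4) = 25/9.

25/9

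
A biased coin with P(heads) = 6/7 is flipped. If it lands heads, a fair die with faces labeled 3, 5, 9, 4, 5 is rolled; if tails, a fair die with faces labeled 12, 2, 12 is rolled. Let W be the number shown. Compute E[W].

E[W | heads] = (3+5+9+4+5)/5 = 26/5.
E[W | tails] = (12+2+12)/3 = 26/3.
E[W] = (6/7)·(26/5) + (1/7)·(26/3) = 598/105.

598/105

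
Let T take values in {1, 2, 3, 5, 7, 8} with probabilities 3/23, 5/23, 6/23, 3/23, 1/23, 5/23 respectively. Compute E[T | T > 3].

62/9

P(T > 3) = 9/23.
Σ over the event: 5·3/23 + 7·1/23 + 8·5/23 = 62/23.
E[T | T > 3] = (62/23) / (9/23) = 62/9.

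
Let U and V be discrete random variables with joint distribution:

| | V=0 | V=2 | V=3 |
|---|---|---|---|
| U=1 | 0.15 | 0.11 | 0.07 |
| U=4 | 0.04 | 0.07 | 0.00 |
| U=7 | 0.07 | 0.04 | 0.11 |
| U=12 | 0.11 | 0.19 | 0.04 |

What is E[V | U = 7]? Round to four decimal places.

P(U = 7) = 0.22.
Σ V·P over the event = 0·(0.07) + 2·(0.04) + 3·(0.11) = 0.41.
E[V | U = 7] = (0.41) / (0.22) = 1.8636.

1.8636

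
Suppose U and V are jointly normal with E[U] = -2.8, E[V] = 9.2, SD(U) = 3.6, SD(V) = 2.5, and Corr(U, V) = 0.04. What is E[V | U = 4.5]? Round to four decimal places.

9.4028

The regression of V on U has slope ρ·σ_V/σ_U and passes through (μ_U, μ_V).
E[V | U=4.5] = 9.2 + (0.04)·(2.5/3.6)·(4.5 − (-2.8)) = 9.2 + (0.027778)·(7.3) = 9.4028.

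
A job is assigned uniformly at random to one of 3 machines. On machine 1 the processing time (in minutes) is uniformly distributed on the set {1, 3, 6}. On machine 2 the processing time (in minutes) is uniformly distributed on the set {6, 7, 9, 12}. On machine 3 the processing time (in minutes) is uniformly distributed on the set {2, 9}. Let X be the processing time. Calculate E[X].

E[X | machine 1] = (1+3+6)/3 = 10/3.
E[X | machine 2] = (6+7+9+12)/4 = 17/2.
E[X | machine 3] = (2+9)/2 = 11/2.
By the law of total expectation,
E[X] = (1/3)·(10/3) + (1/3)·(17/2) + (1/3)·(11/2) = 52/9.

52/9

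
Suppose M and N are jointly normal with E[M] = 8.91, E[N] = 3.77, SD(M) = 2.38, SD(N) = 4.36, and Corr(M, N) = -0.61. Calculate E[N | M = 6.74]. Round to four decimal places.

For a bivariate normal, E[N | M=x] = μ_N + ρ·(σ_N/σ_M)·(x − μ_M).
E[N | M=6.74] = 3.77 + (-0.61)·(4.36/2.38)·(6.74 − (8.91)) = 3.77 + (-1.11748)·(-2.17) = 6.1949.

6.1949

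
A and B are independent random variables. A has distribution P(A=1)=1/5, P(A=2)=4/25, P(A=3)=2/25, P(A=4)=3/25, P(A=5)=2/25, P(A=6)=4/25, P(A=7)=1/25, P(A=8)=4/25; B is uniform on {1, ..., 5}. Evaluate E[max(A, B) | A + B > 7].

358/55

P(A + B > 7) = 11/25.
Summing max(A,B)·P(x,y) over outcomes with A + B > 7 gives 358/125.
E[max(A, B) | A + B > 7] = (358/125) / (11/25) = 358/55.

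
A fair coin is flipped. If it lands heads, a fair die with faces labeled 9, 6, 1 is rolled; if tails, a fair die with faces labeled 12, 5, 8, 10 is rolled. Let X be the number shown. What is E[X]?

169/24

E[X | heads] = (9+6+1)/3 = 16/3.
E[X | tails] = (12+5+8+10)/4 = 35/4.
E[X] = (1/2)·(16/3) + (1/2)·(35/4) = 169/24.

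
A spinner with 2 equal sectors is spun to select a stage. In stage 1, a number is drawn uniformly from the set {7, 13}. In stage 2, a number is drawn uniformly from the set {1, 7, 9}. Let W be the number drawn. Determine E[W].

E[W | stage 1] = (7+13)/2 = 10.
E[W | stage 2] = (1+7+9)/3 = 17/3.
By the law of total expectation,
E[W] = (1/2)·(10) + (1/2)·(17/3) = 47/6.

47/6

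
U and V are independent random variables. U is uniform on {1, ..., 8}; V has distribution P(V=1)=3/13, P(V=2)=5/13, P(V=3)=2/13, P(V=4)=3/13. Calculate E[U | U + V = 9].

86/13

P(U + V = 9) = 1/8.
Summing U·P(x,y) over outcomes with U + V = 9 gives 43/52.
E[U | U + V = 9] = (43/52) / (1/8) = 86/13.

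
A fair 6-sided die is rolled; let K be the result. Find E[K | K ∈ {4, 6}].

P(K ∈ {4, 6}) = 1/3.
Σ over the event: 4·1/6 + 6·1/6 = 5/3.
E[K | K ∈ {4, 6}] = (5/3) / (1/3) = 5.

5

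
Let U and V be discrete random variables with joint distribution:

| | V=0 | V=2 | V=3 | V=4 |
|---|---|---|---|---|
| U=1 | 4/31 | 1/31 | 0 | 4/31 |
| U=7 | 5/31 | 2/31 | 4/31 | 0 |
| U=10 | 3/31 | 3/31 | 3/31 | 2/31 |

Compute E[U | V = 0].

23/4

P(V = 0) = 12/31.
Σ U·P over the event = 1·(4/31) + 7·(5/31) + 10·(3/31) = 69/31.
E[U | V = 0] = (69/31) / (12/31) = 23/4.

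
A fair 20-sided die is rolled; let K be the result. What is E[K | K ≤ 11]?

Given K ≤ 11, K is equally likely to be any of {1, 2, 3, 4, 5, 6, 7, 8, 9, 10, 11}.
E[K | K ≤ 11] = (1 + 2 + 3 + 4 + 5 + 6 + 7 + 8 + 9 + 10 + 11) / 11 = 6.

6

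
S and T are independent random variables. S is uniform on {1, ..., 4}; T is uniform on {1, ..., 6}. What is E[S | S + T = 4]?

2

Outcomes with S + T = 4: (1,3), (2,2), (3,1), each with probability 1/24.
E[S | S + T = 4] = (1 + 2 + 3) / 3 = 2.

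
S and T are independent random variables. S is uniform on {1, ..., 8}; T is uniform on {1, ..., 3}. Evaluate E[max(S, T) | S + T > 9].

23/3

Outcomes with S + T > 9: (7,3), (8,2), (8,3), each with probability 1/24.
E[max(S, T) | S + T > 9] = (7 + 8 + 8) / 3 = 23/3.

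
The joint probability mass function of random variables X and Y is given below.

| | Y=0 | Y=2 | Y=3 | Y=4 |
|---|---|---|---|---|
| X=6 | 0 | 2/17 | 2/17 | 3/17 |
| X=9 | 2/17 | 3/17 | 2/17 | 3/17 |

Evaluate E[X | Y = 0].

P(Y = 0) = 2/17.
Σ X·P over the event = 9·(2/17) = 18/17.
E[X | Y = 0] = (18/17) / (2/17) = 9.

9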